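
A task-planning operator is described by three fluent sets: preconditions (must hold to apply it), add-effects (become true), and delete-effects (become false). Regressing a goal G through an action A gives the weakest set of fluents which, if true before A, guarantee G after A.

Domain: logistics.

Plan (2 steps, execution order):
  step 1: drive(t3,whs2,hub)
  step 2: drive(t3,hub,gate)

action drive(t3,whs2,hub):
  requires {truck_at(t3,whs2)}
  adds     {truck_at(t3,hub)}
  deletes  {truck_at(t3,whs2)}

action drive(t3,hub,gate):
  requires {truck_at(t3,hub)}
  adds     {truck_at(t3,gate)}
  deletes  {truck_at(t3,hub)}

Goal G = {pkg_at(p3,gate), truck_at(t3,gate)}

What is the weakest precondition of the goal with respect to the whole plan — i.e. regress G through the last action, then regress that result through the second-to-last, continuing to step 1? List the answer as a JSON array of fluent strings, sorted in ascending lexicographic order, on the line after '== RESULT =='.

Work backward from the goal:
  through step 2 (drive(t3,hub,gate)): drop {truck_at(t3,gate)}, keep {pkg_at(p3,gate)}, require {truck_at(t3,hub)}
    → {pkg_at(p3,gate), truck_at(t3,hub)}
  through step 1 (drive(t3,whs2,hub)): drop {truck_at(t3,hub)}, keep {pkg_at(p3,gate)}, require {truck_at(t3,whs2)}
    → {pkg_at(p3,gate), truck_at(t3,whs2)}

== RESULT ==
["pkg_at(p3,gate)", "truck_at(t3,whs2)"]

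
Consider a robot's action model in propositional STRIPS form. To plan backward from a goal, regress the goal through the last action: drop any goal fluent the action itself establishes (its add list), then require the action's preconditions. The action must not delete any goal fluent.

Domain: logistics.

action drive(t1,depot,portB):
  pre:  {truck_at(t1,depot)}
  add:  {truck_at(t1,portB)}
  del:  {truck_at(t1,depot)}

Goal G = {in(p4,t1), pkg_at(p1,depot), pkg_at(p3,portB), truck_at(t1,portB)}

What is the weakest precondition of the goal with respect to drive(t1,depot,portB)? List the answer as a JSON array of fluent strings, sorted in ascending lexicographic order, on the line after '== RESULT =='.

Compute (G \ add) ∪ pre:
  G ∩ del = {}  (empty — regression defined)
  G \ add = {in(p4,t1), pkg_at(p1,depot), pkg_at(p3,portB), truck_at(t1,portB)} \ {truck_at(t1,portB)} = {in(p4,t1), pkg_at(p1,depot), pkg_at(p3,portB)}
  ∪ pre   = {in(p4,t1), pkg_at(p1,depot), pkg_at(p3,portB)} ∪ {truck_at(t1,depot)}
          = {in(p4,t1), pkg_at(p1,depot), pkg_at(p3,portB), truck_at(t1,depot)}

== RESULT ==
["in(p4,t1)", "pkg_at(p1,depot)", "pkg_at(p3,portB)", "truck_at(t1,depot)"]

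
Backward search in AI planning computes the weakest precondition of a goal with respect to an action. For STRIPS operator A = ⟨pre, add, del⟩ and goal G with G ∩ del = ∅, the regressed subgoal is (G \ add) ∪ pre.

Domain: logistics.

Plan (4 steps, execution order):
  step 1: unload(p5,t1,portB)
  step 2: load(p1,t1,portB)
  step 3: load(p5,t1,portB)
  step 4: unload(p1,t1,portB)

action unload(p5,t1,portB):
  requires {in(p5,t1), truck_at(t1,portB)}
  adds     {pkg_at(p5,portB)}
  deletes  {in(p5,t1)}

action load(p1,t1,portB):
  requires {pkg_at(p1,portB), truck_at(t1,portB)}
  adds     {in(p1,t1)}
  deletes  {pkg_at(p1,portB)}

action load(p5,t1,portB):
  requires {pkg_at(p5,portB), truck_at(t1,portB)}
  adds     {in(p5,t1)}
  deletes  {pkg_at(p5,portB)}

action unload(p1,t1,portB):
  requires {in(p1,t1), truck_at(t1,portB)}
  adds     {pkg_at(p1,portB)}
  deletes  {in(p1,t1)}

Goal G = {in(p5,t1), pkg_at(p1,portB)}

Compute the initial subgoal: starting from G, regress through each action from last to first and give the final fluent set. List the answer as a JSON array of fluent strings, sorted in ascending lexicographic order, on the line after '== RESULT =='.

Work backward from the goal:
  through step 4 (unload(p1,t1,portB)): drop {pkg_at(p1,portB)}, keep {in(p5,t1)}, require {in(p1,t1), truck_at(t1,portB)}
    → {in(p1,t1), in(p5,t1), truck_at(t1,portB)}
  through step 3 (load(p5,t1,portB)): drop {in(p5,t1)}, keep {in(p1,t1), truck_at(t1,portB)}, require {pkg_at(p5,portB), truck_at(t1,portB)}
    → {in(p1,t1), pkg_at(p5,portB), truck_at(t1,portB)}
  through step 2 (load(p1,t1,portB)): drop {in(p1,t1)}, keep {pkg_at(p5,portB), truck_at(t1,portB)}, require {pkg_at(p1,portB), truck_at(t1,portB)}
    → {pkg_at(p1,portB), pkg_at(p5,portB), truck_at(t1,portB)}
  through step 1 (unload(p5,t1,portB)): drop {pkg_at(p5,portB)}, keep {pkg_at(p1,portB), truck_at(t1,portB)}, require {in(p5,t1), truck_at(t1,portB)}
    → {in(p5,t1), pkg_at(p1,portB), truck_at(t1,portB)}

== RESULT ==
["in(p5,t1)", "pkg_at(p1,portB)", "truck_at(t1,portB)"]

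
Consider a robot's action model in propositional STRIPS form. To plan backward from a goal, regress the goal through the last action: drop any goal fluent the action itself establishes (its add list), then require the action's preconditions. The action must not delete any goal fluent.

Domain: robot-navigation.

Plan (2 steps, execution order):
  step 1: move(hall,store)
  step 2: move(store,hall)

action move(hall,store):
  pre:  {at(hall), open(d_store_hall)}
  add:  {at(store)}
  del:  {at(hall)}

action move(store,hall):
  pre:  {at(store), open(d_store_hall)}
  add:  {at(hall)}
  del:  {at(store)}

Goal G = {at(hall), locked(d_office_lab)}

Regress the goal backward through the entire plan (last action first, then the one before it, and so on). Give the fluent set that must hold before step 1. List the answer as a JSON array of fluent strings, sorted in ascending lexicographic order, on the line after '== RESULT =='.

Regress step by step:
  through step 2 (move(store,hall)): drop {at(hall)}, keep {locked(d_office_lab)}, require {at(store), open(d_store_hall)}
    → {at(store), locked(d_office_lab), open(d_store_hall)}
  through step 1 (move(hall,store)): drop {at(store)}, keep {locked(d_office_lab), open(d_store_hall)}, require {at(hall), open(d_store_hall)}
    → {at(hall), locked(d_office_lab), open(d_store_hall)}

== RESULT ==
["at(hall)", "locked(d_office_lab)", "open(d_store_hall)"]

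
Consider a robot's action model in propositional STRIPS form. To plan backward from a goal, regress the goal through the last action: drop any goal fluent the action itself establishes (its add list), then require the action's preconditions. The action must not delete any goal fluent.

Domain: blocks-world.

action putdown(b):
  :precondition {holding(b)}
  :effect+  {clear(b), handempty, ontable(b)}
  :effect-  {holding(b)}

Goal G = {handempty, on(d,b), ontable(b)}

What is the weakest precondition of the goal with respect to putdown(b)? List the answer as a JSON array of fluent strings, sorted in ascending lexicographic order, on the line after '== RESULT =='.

Compute (G \ add) ∪ pre:
  G ∩ del = {}  (empty — regression defined)
  G \ add = {handempty, on(d,b), ontable(b)} \ {clear(b), handempty, ontable(b)} = {on(d,b)}
  ∪ pre   = {on(d,b)} ∪ {holding(b)}
          = {holding(b), on(d,b)}

== RESULT ==
["holding(b)", "on(d,b)"]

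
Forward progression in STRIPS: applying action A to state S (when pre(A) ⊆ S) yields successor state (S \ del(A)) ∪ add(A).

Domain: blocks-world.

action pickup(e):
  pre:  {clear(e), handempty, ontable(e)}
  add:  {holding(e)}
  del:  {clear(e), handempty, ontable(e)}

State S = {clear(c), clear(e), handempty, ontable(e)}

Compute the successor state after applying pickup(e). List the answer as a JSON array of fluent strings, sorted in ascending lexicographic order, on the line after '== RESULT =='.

Progress:
  pre ⊆ S: {clear(e), handempty, ontable(e)} ⊆ S  — applicable
  S \ del = {clear(c)}
  ∪ add   = {clear(c), holding(e)}

== RESULT ==
["clear(c)", "holding(e)"]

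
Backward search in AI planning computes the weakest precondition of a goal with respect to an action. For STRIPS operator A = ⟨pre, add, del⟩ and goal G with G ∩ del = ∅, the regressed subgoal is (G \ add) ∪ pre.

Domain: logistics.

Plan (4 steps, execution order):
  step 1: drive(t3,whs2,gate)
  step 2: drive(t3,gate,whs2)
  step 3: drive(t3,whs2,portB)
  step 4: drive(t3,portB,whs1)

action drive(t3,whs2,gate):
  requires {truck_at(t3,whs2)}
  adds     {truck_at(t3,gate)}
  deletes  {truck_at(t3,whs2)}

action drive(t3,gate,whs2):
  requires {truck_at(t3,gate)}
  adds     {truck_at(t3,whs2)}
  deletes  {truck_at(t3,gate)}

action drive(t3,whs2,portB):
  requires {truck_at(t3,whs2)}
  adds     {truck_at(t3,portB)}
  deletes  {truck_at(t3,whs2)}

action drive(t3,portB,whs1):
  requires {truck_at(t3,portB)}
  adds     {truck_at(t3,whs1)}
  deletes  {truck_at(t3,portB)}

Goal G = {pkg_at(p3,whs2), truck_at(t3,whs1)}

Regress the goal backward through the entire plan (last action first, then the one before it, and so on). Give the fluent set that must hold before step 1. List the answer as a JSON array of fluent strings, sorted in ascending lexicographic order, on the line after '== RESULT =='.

Work backward from the goal:
  through step 4 (drive(t3,portB,whs1)): drop {truck_at(t3,whs1)}, keep {pkg_at(p3,whs2)}, require {truck_at(t3,portB)}
    → {pkg_at(p3,whs2), truck_at(t3,portB)}
  through step 3 (drive(t3,whs2,portB)): drop {truck_at(t3,portB)}, keep {pkg_at(p3,whs2)}, require {truck_at(t3,whs2)}
    → {pkg_at(p3,whs2), truck_at(t3,whs2)}
  through step 2 (drive(t3,gate,whs2)): drop {truck_at(t3,whs2)}, keep {pkg_at(p3,whs2)}, require {truck_at(t3,gate)}
    → {pkg_at(p3,whs2), truck_at(t3,gate)}
  through step 1 (drive(t3,whs2,gate)): drop {truck_at(t3,gate)}, keep {pkg_at(p3,whs2)}, require {truck_at(t3,whs2)}
    → {pkg_at(p3,whs2), truck_at(t3,whs2)}

== RESULT ==
["pkg_at(p3,whs2)", "truck_at(t3,whs2)"]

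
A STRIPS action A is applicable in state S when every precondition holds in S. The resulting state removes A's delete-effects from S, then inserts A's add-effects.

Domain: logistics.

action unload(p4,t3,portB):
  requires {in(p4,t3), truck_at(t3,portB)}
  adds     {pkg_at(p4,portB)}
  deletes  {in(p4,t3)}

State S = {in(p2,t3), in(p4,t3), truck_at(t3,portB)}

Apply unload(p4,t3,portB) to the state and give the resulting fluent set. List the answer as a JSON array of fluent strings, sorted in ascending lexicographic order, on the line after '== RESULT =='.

Progress:
  pre ⊆ S: {in(p4,t3), truck_at(t3,portB)} ⊆ S  — applicable
  S \ del = {in(p2,t3), truck_at(t3,portB)}
  ∪ add   = {in(p2,t3), pkg_at(p4,portB), truck_at(t3,portB)}

== RESULT ==
["in(p2,t3)", "pkg_at(p4,portB)", "truck_at(t3,portB)"]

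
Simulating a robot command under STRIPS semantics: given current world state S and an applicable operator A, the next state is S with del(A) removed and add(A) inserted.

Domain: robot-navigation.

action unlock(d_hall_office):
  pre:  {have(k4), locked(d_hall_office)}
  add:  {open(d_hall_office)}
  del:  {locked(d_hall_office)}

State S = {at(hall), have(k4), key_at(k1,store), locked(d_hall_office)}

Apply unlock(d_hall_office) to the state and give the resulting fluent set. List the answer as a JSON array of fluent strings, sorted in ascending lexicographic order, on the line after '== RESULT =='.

Progress:
  pre ⊆ S: {have(k4), locked(d_hall_office)} ⊆ S  — applicable
  S \ del = {at(hall), have(k4), key_at(k1,store)}
  ∪ add   = {at(hall), have(k4), key_at(k1,store), open(d_hall_office)}

== RESULT ==
["at(hall)", "have(k4)", "key_at(k1,store)", "open(d_hall_office)"]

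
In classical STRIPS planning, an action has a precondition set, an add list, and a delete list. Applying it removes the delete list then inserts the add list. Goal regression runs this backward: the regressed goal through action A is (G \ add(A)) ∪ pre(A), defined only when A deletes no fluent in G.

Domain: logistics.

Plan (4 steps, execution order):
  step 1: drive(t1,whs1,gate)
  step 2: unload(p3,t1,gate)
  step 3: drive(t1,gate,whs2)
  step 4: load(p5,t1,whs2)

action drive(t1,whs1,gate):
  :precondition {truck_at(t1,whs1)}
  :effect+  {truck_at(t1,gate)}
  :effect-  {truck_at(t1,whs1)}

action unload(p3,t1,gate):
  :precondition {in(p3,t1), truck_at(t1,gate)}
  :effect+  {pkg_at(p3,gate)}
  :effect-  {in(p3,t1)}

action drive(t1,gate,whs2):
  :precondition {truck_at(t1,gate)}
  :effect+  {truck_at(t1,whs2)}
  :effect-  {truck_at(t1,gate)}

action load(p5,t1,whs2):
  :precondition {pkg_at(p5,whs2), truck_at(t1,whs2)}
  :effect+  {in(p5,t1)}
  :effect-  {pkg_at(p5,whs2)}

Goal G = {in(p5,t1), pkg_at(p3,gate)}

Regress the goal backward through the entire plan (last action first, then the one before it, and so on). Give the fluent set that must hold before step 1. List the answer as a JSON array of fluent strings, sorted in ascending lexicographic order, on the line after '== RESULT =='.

Regress step by step:
  through step 4 (load(p5,t1,whs2)): drop {in(p5,t1)}, keep {pkg_at(p3,gate)}, require {pkg_at(p5,whs2), truck_at(t1,whs2)}
    → {pkg_at(p3,gate), pkg_at(p5,whs2), truck_at(t1,whs2)}
  through step 3 (drive(t1,gate,whs2)): drop {truck_at(t1,whs2)}, keep {pkg_at(p3,gate), pkg_at(p5,whs2)}, require {truck_at(t1,gate)}
    → {pkg_at(p3,gate), pkg_at(p5,whs2), truck_at(t1,gate)}
  through step 2 (unload(p3,t1,gate)): drop {pkg_at(p3,gate)}, keep {pkg_at(p5,whs2), truck_at(t1,gate)}, require {in(p3,t1), truck_at(t1,gate)}
    → {in(p3,t1), pkg_at(p5,whs2), truck_at(t1,gate)}
  through step 1 (drive(t1,whs1,gate)): drop {truck_at(t1,gate)}, keep {in(p3,t1), pkg_at(p5,whs2)}, require {truck_at(t1,whs1)}
    → {in(p3,t1), pkg_at(p5,whs2), truck_at(t1,whs1)}

== RESULT ==
["in(p3,t1)", "pkg_at(p5,whs2)", "truck_at(t1,whs1)"]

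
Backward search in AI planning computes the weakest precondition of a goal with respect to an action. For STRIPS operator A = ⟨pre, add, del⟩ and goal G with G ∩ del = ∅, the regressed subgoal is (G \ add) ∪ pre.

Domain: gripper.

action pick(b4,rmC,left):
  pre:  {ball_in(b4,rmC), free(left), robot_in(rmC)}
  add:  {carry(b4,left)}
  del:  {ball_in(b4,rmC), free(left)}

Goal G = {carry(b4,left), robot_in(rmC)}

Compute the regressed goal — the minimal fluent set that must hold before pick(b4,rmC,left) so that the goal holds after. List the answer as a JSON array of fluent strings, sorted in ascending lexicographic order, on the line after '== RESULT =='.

Regress:
  G ∩ del = {}  (empty — regression defined)
  G \ add = {carry(b4,left), robot_in(rmC)} \ {carry(b4,left)} = {robot_in(rmC)}
  ∪ pre   = {robot_in(rmC)} ∪ {ball_in(b4,rmC), free(left), robot_in(rmC)}
          = {ball_in(b4,rmC), free(left), robot_in(rmC)}

== RESULT ==
["ball_in(b4,rmC)", "free(left)", "robot_in(rmC)"]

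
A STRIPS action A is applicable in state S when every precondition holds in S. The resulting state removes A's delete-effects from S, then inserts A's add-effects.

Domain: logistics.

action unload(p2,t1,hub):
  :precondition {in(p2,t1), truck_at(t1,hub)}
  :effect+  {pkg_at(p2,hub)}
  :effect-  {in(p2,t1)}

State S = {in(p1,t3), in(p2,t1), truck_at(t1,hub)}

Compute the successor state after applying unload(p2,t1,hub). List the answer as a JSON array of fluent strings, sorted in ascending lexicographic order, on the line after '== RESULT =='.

Compute (S \ del) ∪ add:
  pre ⊆ S: {in(p2,t1), truck_at(t1,hub)} ⊆ S  — applicable
  S \ del = {in(p1,t3), truck_at(t1,hub)}
  ∪ add   = {in(p1,t3), pkg_at(p2,hub), truck_at(t1,hub)}

== RESULT ==
["in(p1,t3)", "pkg_at(p2,hub)", "truck_at(t1,hub)"]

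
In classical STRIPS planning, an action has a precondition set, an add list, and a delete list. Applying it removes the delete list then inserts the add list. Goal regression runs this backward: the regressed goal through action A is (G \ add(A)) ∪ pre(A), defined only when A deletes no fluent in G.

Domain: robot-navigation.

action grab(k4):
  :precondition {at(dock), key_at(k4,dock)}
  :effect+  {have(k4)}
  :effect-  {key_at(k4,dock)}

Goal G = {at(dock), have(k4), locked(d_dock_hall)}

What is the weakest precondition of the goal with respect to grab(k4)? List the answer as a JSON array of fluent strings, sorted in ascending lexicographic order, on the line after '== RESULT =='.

Regress:
  G ∩ del = {}  (empty — regression defined)
  G \ add = {at(dock), have(k4), locked(d_dock_hall)} \ {have(k4)} = {at(dock), locked(d_dock_hall)}
  ∪ pre   = {at(dock), locked(d_dock_hall)} ∪ {at(dock), key_at(k4,dock)}
          = {at(dock), key_at(k4,dock), locked(d_dock_hall)}

== RESULT ==
["at(dock)", "key_at(k4,dock)", "locked(d_dock_hall)"]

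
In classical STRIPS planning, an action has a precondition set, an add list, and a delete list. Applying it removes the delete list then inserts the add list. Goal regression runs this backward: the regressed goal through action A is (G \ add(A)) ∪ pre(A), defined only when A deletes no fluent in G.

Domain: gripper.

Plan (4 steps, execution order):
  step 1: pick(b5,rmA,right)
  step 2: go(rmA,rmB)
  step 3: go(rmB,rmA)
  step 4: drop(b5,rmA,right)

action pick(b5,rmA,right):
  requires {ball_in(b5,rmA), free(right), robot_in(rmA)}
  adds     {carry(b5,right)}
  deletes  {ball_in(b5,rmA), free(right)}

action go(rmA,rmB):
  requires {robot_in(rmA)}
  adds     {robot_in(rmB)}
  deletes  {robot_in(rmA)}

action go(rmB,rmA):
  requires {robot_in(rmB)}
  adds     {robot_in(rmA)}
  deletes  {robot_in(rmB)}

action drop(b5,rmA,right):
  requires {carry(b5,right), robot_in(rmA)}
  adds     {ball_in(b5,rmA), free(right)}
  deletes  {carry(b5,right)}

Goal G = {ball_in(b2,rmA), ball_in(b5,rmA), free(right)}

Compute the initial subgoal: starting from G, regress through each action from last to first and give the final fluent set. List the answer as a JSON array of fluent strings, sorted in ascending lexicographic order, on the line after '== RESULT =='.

Regress step by step:
  through step 4 (drop(b5,rmA,right)): drop {ball_in(b5,rmA), free(right)}, keep {ball_in(b2,rmA)}, require {carry(b5,right), robot_in(rmA)}
    → {ball_in(b2,rmA), carry(b5,right), robot_in(rmA)}
  through step 3 (go(rmB,rmA)): drop {robot_in(rmA)}, keep {ball_in(b2,rmA), carry(b5,right)}, require {robot_in(rmB)}
    → {ball_in(b2,rmA), carry(b5,right), robot_in(rmB)}
  through step 2 (go(rmA,rmB)): drop {robot_in(rmB)}, keep {ball_in(b2,rmA), carry(b5,right)}, require {robot_in(rmA)}
    → {ball_in(b2,rmA), carry(b5,right), robot_in(rmA)}
  through step 1 (pick(b5,rmA,right)): drop {carry(b5,right)}, keep {ball_in(b2,rmA), robot_in(rmA)}, require {ball_in(b5,rmA), free(right), robot_in(rmA)}
    → {ball_in(b2,rmA), ball_in(b5,rmA), free(right), robot_in(rmA)}

== RESULT ==
["ball_in(b2,rmA)", "ball_in(b5,rmA)", "free(right)", "robot_in(rmA)"]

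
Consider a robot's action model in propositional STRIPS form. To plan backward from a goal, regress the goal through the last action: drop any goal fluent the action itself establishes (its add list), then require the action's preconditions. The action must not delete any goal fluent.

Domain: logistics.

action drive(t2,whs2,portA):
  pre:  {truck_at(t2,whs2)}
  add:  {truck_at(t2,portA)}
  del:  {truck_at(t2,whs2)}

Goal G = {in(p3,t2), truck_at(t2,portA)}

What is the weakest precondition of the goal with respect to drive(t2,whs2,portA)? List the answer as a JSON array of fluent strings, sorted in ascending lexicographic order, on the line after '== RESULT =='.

Compute (G \ add) ∪ pre:
  G ∩ del = {}  (empty — regression defined)
  G \ add = {in(p3,t2), truck_at(t2,portA)} \ {truck_at(t2,portA)} = {in(p3,t2)}
  ∪ pre   = {in(p3,t2)} ∪ {truck_at(t2,whs2)}
          = {in(p3,t2), truck_at(t2,whs2)}

== RESULT ==
["in(p3,t2)", "truck_at(t2,whs2)"]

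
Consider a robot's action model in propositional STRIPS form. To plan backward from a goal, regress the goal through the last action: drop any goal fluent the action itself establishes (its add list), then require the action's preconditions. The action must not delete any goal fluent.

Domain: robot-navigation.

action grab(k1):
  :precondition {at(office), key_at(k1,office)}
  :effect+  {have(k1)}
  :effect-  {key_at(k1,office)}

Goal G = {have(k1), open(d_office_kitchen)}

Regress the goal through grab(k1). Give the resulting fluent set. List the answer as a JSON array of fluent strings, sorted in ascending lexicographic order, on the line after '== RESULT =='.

Compute (G \ add) ∪ pre:
  G ∩ del = {}  (empty — regression defined)
  G \ add = {have(k1), open(d_office_kitchen)} \ {have(k1)} = {open(d_office_kitchen)}
  ∪ pre   = {open(d_office_kitchen)} ∪ {at(office), key_at(k1,office)}
          = {at(office), key_at(k1,office), open(d_office_kitchen)}

== RESULT ==
["at(office)", "key_at(k1,office)", "open(d_office_kitchen)"]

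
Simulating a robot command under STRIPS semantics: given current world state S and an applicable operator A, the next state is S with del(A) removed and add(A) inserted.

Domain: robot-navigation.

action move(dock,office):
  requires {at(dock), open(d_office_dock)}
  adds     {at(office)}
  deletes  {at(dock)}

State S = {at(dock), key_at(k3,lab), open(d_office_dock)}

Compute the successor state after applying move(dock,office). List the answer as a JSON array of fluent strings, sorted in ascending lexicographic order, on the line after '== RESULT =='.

Progress:
  pre ⊆ S: {at(dock), open(d_office_dock)} ⊆ S  — applicable
  S \ del = {key_at(k3,lab), open(d_office_dock)}
  ∪ add   = {at(office), key_at(k3,lab), open(d_office_dock)}

== RESULT ==
["at(office)", "key_at(k3,lab)", "open(d_office_dock)"]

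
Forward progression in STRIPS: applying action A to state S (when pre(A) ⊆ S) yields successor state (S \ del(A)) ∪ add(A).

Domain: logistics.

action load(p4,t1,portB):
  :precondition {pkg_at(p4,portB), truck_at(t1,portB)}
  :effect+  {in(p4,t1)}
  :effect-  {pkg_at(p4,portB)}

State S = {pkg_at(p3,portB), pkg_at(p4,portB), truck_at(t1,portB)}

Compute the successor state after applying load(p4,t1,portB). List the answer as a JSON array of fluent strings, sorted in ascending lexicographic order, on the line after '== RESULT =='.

Compute (S \ del) ∪ add:
  pre ⊆ S: {pkg_at(p4,portB), truck_at(t1,portB)} ⊆ S  — applicable
  S \ del = {pkg_at(p3,portB), truck_at(t1,portB)}
  ∪ add   = {in(p4,t1), pkg_at(p3,portB), truck_at(t1,portB)}

== RESULT ==
["in(p4,t1)", "pkg_at(p3,portB)", "truck_at(t1,portB)"]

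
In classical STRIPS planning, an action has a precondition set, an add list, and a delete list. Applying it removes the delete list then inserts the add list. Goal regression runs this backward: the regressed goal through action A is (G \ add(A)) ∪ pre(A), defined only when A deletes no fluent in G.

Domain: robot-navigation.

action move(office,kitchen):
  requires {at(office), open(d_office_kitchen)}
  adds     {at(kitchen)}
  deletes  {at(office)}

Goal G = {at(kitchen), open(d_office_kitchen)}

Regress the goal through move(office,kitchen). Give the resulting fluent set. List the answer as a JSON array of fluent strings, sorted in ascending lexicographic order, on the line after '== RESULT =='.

Regress:
  G ∩ del = {}  (empty — regression defined)
  G \ add = {at(kitchen), open(d_office_kitchen)} \ {at(kitchen)} = {open(d_office_kitchen)}
  ∪ pre   = {open(d_office_kitchen)} ∪ {at(office), open(d_office_kitchen)}
          = {at(office), open(d_office_kitchen)}

== RESULT ==
["at(office)", "open(d_office_kitchen)"]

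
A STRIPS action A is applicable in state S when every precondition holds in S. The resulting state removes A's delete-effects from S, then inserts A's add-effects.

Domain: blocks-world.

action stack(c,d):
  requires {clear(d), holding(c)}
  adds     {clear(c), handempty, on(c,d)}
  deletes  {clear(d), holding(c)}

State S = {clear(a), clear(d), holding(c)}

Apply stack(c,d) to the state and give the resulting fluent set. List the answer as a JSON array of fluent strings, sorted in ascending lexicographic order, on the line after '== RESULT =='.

Progress:
  pre ⊆ S: {clear(d), holding(c)} ⊆ S  — applicable
  S \ del = {clear(a)}
  ∪ add   = {clear(a), clear(c), handempty, on(c,d)}

== RESULT ==
["clear(a)", "clear(c)", "handempty", "on(c,d)"]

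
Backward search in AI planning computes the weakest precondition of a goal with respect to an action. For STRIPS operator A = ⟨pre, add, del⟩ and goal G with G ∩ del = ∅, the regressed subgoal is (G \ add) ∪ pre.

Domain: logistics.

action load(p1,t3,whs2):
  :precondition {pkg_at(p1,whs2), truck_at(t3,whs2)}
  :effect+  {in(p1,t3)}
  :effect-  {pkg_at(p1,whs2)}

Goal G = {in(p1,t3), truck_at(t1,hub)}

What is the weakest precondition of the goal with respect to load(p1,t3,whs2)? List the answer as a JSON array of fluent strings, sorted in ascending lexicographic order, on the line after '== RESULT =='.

Regress:
  G ∩ del = {}  (empty — regression defined)
  G \ add = {in(p1,t3), truck_at(t1,hub)} \ {in(p1,t3)} = {truck_at(t1,hub)}
  ∪ pre   = {truck_at(t1,hub)} ∪ {pkg_at(p1,whs2), truck_at(t3,whs2)}
          = {pkg_at(p1,whs2), truck_at(t1,hub), truck_at(t3,whs2)}

== RESULT ==
["pkg_at(p1,whs2)", "truck_at(t1,hub)", "truck_at(t3,whs2)"]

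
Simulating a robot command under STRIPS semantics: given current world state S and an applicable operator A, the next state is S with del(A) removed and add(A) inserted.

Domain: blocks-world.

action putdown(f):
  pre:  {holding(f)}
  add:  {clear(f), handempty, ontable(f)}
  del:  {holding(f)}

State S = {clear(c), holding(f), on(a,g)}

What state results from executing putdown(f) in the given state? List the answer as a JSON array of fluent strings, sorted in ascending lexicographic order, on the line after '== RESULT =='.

Progress:
  pre ⊆ S: {holding(f)} ⊆ S  — applicable
  S \ del = {clear(c), on(a,g)}
  ∪ add   = {clear(c), clear(f), handempty, on(a,g), ontable(f)}

== RESULT ==
["clear(c)", "clear(f)", "handempty", "on(a,g)", "ontable(f)"]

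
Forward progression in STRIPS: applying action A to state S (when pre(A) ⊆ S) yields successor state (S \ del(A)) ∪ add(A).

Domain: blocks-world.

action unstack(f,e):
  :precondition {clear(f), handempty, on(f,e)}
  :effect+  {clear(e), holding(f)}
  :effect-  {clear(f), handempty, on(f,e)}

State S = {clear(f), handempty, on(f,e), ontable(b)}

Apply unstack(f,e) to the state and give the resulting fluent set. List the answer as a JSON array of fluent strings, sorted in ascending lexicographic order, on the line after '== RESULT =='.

Compute (S \ del) ∪ add:
  pre ⊆ S: {clear(f), handempty, on(f,e)} ⊆ S  — applicable
  S \ del = {ontable(b)}
  ∪ add   = {clear(e), holding(f), ontable(b)}

== RESULT ==
["clear(e)", "holding(f)", "ontable(b)"]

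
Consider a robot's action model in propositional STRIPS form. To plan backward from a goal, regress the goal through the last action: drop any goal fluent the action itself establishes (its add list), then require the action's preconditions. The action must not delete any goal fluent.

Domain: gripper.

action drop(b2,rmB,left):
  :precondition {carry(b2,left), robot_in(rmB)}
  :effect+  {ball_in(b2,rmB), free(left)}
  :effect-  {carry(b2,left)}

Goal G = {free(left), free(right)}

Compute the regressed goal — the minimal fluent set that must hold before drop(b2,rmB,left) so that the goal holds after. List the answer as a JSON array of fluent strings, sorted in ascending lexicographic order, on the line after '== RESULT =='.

Regress:
  G ∩ del = {}  (empty — regression defined)
  G \ add = {free(left), free(right)} \ {ball_in(b2,rmB), free(left)} = {free(right)}
  ∪ pre   = {free(right)} ∪ {carry(b2,left), robot_in(rmB)}
          = {carry(b2,left), free(right), robot_in(rmB)}

== RESULT ==
["carry(b2,left)", "free(right)", "robot_in(rmB)"]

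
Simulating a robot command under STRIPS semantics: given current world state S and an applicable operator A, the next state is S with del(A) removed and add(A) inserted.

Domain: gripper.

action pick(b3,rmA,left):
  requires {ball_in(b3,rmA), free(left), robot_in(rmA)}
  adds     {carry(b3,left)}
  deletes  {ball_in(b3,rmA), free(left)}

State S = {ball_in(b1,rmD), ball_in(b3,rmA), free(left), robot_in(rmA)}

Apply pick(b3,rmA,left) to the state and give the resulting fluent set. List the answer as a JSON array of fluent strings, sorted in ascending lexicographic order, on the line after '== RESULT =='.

Progress:
  pre ⊆ S: {ball_in(b3,rmA), free(left), robot_in(rmA)} ⊆ S  — applicable
  S \ del = {ball_in(b1,rmD), robot_in(rmA)}
  ∪ add   = {ball_in(b1,rmD), carry(b3,left), robot_in(rmA)}

== RESULT ==
["ball_in(b1,rmD)", "carry(b3,left)", "robot_in(rmA)"]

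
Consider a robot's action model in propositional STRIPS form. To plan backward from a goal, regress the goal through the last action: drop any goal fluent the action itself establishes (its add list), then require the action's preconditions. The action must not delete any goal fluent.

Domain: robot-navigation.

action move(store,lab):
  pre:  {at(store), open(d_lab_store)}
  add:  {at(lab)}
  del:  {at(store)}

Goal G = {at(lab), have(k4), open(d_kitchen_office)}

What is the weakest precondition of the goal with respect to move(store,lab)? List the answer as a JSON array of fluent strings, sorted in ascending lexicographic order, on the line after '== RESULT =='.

Regress:
  G ∩ del = {}  (empty — regression defined)
  G \ add = {at(lab), have(k4), open(d_kitchen_office)} \ {at(lab)} = {have(k4), open(d_kitchen_office)}
  ∪ pre   = {have(k4), open(d_kitchen_office)} ∪ {at(store), open(d_lab_store)}
          = {at(store), have(k4), open(d_kitchen_office), open(d_lab_store)}

== RESULT ==
["at(store)", "have(k4)", "open(d_kitchen_office)", "open(d_lab_store)"]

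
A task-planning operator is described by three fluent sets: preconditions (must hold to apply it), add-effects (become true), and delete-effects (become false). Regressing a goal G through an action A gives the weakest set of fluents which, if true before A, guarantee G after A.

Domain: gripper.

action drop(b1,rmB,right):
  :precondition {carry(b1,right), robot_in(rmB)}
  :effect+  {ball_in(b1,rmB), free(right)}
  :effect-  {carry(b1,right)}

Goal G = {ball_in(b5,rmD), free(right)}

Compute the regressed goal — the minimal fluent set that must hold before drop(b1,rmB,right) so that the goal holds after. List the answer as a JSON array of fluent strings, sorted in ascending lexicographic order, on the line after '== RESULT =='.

Compute (G \ add) ∪ pre:
  G ∩ del = {}  (empty — regression defined)
  G \ add = {ball_in(b5,rmD), free(right)} \ {ball_in(b1,rmB), free(right)} = {ball_in(b5,rmD)}
  ∪ pre   = {ball_in(b5,rmD)} ∪ {carry(b1,right), robot_in(rmB)}
          = {ball_in(b5,rmD), carry(b1,right), robot_in(rmB)}

== RESULT ==
["ball_in(b5,rmD)", "carry(b1,right)", "robot_in(rmB)"]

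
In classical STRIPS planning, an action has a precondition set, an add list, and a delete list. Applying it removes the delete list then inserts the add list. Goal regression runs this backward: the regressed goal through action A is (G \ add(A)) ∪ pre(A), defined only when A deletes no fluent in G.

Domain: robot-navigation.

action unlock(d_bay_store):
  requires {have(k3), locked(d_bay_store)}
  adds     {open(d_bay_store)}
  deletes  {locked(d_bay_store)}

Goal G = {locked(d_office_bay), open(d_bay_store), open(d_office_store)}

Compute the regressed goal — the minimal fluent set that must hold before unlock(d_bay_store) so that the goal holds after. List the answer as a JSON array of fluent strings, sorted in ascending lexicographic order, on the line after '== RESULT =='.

Compute (G \ add) ∪ pre:
  G ∩ del = {}  (empty — regression defined)
  G \ add = {locked(d_office_bay), open(d_bay_store), open(d_office_store)} \ {open(d_bay_store)} = {locked(d_office_bay), open(d_office_store)}
  ∪ pre   = {locked(d_office_bay), open(d_office_store)} ∪ {have(k3), locked(d_bay_store)}
          = {have(k3), locked(d_bay_store), locked(d_office_bay), open(d_office_store)}

== RESULT ==
["have(k3)", "locked(d_bay_store)", "locked(d_office_bay)", "open(d_office_store)"]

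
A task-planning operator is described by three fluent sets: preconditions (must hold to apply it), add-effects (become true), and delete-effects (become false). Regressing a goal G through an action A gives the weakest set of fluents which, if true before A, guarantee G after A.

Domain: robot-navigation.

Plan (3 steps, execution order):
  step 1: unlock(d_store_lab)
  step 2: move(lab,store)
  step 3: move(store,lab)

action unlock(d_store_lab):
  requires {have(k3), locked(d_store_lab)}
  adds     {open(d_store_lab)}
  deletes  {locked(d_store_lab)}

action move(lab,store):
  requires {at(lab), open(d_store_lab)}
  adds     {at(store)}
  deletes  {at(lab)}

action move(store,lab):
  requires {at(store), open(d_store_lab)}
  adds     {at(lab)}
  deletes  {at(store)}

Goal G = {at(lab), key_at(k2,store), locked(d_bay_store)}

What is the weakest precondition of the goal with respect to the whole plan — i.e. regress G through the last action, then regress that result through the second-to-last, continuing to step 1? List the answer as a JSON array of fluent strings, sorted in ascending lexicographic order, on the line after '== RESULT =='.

Regress step by step:
  through step 3 (move(store,lab)): drop {at(lab)}, keep {key_at(k2,store), locked(d_bay_store)}, require {at(store), open(d_store_lab)}
    → {at(store), key_at(k2,store), locked(d_bay_store), open(d_store_lab)}
  through step 2 (move(lab,store)): drop {at(store)}, keep {key_at(k2,store), locked(d_bay_store), open(d_store_lab)}, require {at(lab), open(d_store_lab)}
    → {at(lab), key_at(k2,store), locked(d_bay_store), open(d_store_lab)}
  through step 1 (unlock(d_store_lab)): drop {open(d_store_lab)}, keep {at(lab), key_at(k2,store), locked(d_bay_store)}, require {have(k3), locked(d_store_lab)}
    → {at(lab), have(k3), key_at(k2,store), locked(d_bay_store), locked(d_store_lab)}

== RESULT ==
["at(lab)", "have(k3)", "key_at(k2,store)", "locked(d_bay_store)", "locked(d_store_lab)"]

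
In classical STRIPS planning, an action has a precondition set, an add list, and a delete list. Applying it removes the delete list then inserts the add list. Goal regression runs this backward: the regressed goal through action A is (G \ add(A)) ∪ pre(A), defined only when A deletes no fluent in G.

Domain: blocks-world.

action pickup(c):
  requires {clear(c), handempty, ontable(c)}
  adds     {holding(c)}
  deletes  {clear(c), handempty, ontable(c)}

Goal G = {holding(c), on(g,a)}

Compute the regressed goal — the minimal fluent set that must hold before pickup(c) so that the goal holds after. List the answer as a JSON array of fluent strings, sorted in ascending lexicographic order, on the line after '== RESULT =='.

Regress:
  G ∩ del = {}  (empty — regression defined)
  G \ add = {holding(c), on(g,a)} \ {holding(c)} = {on(g,a)}
  ∪ pre   = {on(g,a)} ∪ {clear(c), handempty, ontable(c)}
          = {clear(c), handempty, on(g,a), ontable(c)}

== RESULT ==
["clear(c)", "handempty", "on(g,a)", "ontable(c)"]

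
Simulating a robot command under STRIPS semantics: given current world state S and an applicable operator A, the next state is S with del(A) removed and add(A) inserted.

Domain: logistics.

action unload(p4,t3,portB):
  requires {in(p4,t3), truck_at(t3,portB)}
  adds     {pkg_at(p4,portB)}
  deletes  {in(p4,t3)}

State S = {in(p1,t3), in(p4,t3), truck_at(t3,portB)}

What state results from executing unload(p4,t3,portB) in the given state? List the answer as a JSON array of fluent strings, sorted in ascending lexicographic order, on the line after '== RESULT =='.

Progress:
  pre ⊆ S: {in(p4,t3), truck_at(t3,portB)} ⊆ S  — applicable
  S \ del = {in(p1,t3), truck_at(t3,portB)}
  ∪ add   = {in(p1,t3), pkg_at(p4,portB), truck_at(t3,portB)}

== RESULT ==
["in(p1,t3)", "pkg_at(p4,portB)", "truck_at(t3,portB)"]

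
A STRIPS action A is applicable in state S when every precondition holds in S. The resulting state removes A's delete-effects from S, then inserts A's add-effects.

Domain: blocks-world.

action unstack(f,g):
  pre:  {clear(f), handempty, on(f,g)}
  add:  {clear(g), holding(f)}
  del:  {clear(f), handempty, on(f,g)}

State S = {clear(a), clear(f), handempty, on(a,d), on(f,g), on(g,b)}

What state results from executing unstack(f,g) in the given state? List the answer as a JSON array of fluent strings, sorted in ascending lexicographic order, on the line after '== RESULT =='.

Progress:
  pre ⊆ S: {clear(f), handempty, on(f,g)} ⊆ S  — applicable
  S \ del = {clear(a), on(a,d), on(g,b)}
  ∪ add   = {clear(a), clear(g), holding(f), on(a,d), on(g,b)}

== RESULT ==
["clear(a)", "clear(g)", "holding(f)", "on(a,d)", "on(g,b)"]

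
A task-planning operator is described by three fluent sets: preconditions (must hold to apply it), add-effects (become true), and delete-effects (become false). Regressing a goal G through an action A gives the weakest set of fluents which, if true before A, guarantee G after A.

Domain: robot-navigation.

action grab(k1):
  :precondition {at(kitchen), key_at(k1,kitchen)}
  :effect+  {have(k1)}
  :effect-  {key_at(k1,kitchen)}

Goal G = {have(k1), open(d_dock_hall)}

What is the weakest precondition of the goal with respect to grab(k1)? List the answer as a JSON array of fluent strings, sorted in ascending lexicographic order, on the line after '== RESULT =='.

Compute (G \ add) ∪ pre:
  G ∩ del = {}  (empty — regression defined)
  G \ add = {have(k1), open(d_dock_hall)} \ {have(k1)} = {open(d_dock_hall)}
  ∪ pre   = {open(d_dock_hall)} ∪ {at(kitchen), key_at(k1,kitchen)}
          = {at(kitchen), key_at(k1,kitchen), open(d_dock_hall)}

== RESULT ==
["at(kitchen)", "key_at(k1,kitchen)", "open(d_dock_hall)"]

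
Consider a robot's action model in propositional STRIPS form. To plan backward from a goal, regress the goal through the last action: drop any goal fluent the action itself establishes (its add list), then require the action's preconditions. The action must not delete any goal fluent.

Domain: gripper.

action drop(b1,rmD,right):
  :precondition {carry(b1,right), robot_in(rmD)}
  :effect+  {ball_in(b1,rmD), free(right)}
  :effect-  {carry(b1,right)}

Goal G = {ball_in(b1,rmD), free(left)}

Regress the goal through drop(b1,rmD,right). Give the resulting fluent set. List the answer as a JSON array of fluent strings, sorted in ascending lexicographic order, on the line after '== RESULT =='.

Compute (G \ add) ∪ pre:
  G ∩ del = {}  (empty — regression defined)
  G \ add = {ball_in(b1,rmD), free(left)} \ {ball_in(b1,rmD), free(right)} = {free(left)}
  ∪ pre   = {free(left)} ∪ {carry(b1,right), robot_in(rmD)}
          = {carry(b1,right), free(left), robot_in(rmD)}

== RESULT ==
["carry(b1,right)", "free(left)", "robot_in(rmD)"]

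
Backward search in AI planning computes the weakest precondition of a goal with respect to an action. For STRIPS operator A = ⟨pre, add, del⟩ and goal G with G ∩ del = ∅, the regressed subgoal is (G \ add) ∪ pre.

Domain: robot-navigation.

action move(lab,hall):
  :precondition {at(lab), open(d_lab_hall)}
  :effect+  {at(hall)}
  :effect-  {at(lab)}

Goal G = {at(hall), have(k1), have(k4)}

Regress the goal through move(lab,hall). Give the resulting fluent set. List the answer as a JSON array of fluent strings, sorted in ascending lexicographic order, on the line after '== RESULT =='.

Compute (G \ add) ∪ pre:
  G ∩ del = {}  (empty — regression defined)
  G \ add = {at(hall), have(k1), have(k4)} \ {at(hall)} = {have(k1), have(k4)}
  ∪ pre   = {have(k1), have(k4)} ∪ {at(lab), open(d_lab_hall)}
          = {at(lab), have(k1), have(k4), open(d_lab_hall)}

== RESULT ==
["at(lab)", "have(k1)", "have(k4)", "open(d_lab_hall)"]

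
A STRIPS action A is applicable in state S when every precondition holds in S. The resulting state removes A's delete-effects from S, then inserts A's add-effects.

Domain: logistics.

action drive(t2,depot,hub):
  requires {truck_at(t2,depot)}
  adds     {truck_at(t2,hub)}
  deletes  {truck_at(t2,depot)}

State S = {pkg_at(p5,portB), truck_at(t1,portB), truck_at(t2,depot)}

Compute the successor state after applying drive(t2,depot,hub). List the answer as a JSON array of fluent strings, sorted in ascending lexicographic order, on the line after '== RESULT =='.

Compute (S \ del) ∪ add:
  pre ⊆ S: {truck_at(t2,depot)} ⊆ S  — applicable
  S \ del = {pkg_at(p5,portB), truck_at(t1,portB)}
  ∪ add   = {pkg_at(p5,portB), truck_at(t1,portB), truck_at(t2,hub)}

== RESULT ==
["pkg_at(p5,portB)", "truck_at(t1,portB)", "truck_at(t2,hub)"]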